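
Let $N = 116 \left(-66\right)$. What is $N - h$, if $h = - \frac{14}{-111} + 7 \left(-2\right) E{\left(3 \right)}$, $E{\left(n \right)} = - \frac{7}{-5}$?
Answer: $- \frac{4238272}{555} \approx -7636.5$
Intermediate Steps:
$E{\left(n \right)} = \frac{7}{5}$ ($E{\left(n \right)} = \left(-7\right) \left(- \frac{1}{5}\right) = \frac{7}{5}$)
$h = - \frac{10808}{555}$ ($h = - \frac{14}{-111} + 7 \left(-2\right) \frac{7}{5} = \left(-14\right) \left(- \frac{1}{111}\right) - \frac{98}{5} = \frac{14}{111} - \frac{98}{5} = - \frac{10808}{555} \approx -19.474$)
$N = -7656$
$N - h = -7656 - - \frac{10808}{555} = -7656 + \frac{10808}{555} = - \frac{4238272}{555}$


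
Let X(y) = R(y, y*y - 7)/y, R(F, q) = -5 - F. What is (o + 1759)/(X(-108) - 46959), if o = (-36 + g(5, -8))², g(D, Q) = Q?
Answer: -79812/1014335 ≈ -0.078684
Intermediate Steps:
o = 1936 (o = (-36 - 8)² = (-44)² = 1936)
X(y) = (-5 - y)/y
(o + 1759)/(X(-108) - 46959) = (1936 + 1759)/((-5 - 1*(-108))/(-108) - 46959) = 3695/(-(-5 + 108)/108 - 46959) = 3695/(-1/108*103 - 46959) = 3695/(-103/108 - 46959) = 3695/(-5071675/108) = 3695*(-108/5071675) = -79812/1014335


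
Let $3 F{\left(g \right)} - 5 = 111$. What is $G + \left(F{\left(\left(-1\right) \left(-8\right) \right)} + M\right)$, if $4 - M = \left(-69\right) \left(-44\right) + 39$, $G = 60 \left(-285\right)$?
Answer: $- \frac{60397}{3} \approx -20132.0$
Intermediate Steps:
$F{\left(g \right)} = \frac{116}{3}$ ($F{\left(g \right)} = \frac{5}{3} + \frac{1}{3} \cdot 111 = \frac{5}{3} + 37 = \frac{116}{3}$)
$G = -17100$
$M = -3071$ ($M = 4 - \left(\left(-69\right) \left(-44\right) + 39\right) = 4 - \left(3036 + 39\right) = 4 - 3075 = -3071$)
$G + \left(F{\left(\left(-1\right) \left(-8\right) \right)} + M\right) = -17100 + \left(\frac{116}{3} - 3071\right) = -17100 - \frac{9097}{3} = - \frac{60397}{3}$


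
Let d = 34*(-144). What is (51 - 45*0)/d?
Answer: -1/96 ≈ -0.010417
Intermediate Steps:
d = -4896
(51 - 45*0)/d = (51 - 45*0)/(-4896) = (51 + 0)*(-1/4896) = 51*(-1/4896) = -1/96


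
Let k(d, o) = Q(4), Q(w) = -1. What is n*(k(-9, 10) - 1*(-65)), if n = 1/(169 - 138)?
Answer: 64/31 ≈ 2.0645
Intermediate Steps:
k(d, o) = -1
n = 1/31 ≈ 0.032258
n*(k(-9, 10) - 1*(-65)) = (-1 - 1*(-65))/31 = (-1 + 65)/31 = (1/31)*64 = 64/31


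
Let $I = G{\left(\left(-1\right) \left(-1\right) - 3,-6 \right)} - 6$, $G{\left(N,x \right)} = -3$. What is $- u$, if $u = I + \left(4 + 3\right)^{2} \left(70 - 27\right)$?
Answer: $-2098$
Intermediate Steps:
$I = -9$ ($I = -3 - 6 = -9$)
$u = 2098$ ($u = -9 + \left(4 + 3\right)^{2} \left(70 - 27\right) = -9 + 7^{2} \left(70 - 27\right) = -9 + 49 \cdot 43 = -9 + 2107 = 2098$)
$- u = \left(-1\right) 2098 = -2098$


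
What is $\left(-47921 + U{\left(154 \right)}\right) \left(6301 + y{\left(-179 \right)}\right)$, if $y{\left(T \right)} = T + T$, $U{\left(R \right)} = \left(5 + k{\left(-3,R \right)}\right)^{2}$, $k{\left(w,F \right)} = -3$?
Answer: $-284770731$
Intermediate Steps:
$U{\left(R \right)} = 4$ ($U{\left(R \right)} = \left(5 - 3\right)^{2} = 2^{2} = 4$)
$y{\left(T \right)} = 2 T$
$\left(-47921 + U{\left(154 \right)}\right) \left(6301 + y{\left(-179 \right)}\right) = \left(-47921 + 4\right) \left(6301 + 2 \left(-179\right)\right) = - 47917 \left(6301 - 358\right) = \left(-47917\right) 5943 = -284770731$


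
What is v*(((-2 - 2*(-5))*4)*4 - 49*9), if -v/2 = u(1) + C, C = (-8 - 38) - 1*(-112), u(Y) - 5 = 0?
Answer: 44446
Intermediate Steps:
u(Y) = 5 (u(Y) = 5 + 0 = 5)
C = 66 (C = -46 + 112 = 66)
v = -142 (v = -2*(5 + 66) = -2*71 = -142)
v*(((-2 - 2*(-5))*4)*4 - 49*9) = -142*(((-2 - 2*(-5))*4)*4 - 49*9) = -142*(((-2 + 10)*4)*4 - 441) = -142*((8*4)*4 - 441) = -142*(32*4 - 441) = -142*(128 - 441) = -142*(-313) = 44446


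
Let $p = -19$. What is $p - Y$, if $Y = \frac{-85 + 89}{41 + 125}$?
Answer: $- \frac{1579}{83} \approx -19.024$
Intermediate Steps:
$Y = \frac{2}{83}$ ($Y = \frac{4}{166} = 4 \cdot \frac{1}{166} = \frac{2}{83} \approx 0.024096$)
$p - Y = -19 - \frac{2}{83} = - \frac{1579}{83}$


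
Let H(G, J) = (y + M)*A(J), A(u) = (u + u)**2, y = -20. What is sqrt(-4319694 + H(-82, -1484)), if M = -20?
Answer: 11*I*sqrt(2947774) ≈ 18886.0*I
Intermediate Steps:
A(u) = 4*u**2 (A(u) = (2*u)**2 = 4*u**2)
H(G, J) = -160*J**2 (H(G, J) = (-20 - 20)*(4*J**2) = -160*J**2)
sqrt(-4319694 + H(-82, -1484)) = sqrt(-4319694 - 160*(-1484)**2) = sqrt(-4319694 - 160*2202256) = sqrt(-4319694 - 352360960) = sqrt(-356680654) = 11*I*sqrt(2947774)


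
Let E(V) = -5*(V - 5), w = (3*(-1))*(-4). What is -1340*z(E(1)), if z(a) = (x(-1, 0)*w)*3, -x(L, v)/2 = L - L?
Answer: 0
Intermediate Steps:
w = 12 (w = -3*(-4) = 12)
x(L, v) = 0 (x(L, v) = -2*(L - L) = -2*0 = 0)
E(V) = 25 - 5*V (E(V) = -5*(-5 + V) = 25 - 5*V)
z(a) = 0 (z(a) = (0*12)*3 = 0*3 = 0)
-1340*z(E(1)) = -1340*0 = 0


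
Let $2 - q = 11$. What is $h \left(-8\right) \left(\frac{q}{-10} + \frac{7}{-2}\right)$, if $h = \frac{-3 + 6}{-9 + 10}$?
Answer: $\frac{312}{5} \approx 62.4$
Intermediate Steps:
$q = -9$ ($q = 2 - 11 = -9$)
$h = 3$ ($h = \frac{3}{1} = 3 \cdot 1 = 3$)
$h \left(-8\right) \left(\frac{q}{-10} + \frac{7}{-2}\right) = 3 \left(-8\right) \left(- \frac{9}{-10} + \frac{7}{-2}\right) = - 24 \left(\left(-9\right) \left(- \frac{1}{10}\right) + 7 \left(- \frac{1}{2}\right)\right) = - 24 \left(\frac{9}{10} - \frac{7}{2}\right) = \left(-24\right) \left(- \frac{13}{5}\right) = \frac{312}{5}$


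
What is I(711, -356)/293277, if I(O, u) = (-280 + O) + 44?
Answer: 475/293277 ≈ 0.0016196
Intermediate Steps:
I(O, u) = -236 + O
I(711, -356)/293277 = (-236 + 711)/293277 = 475*(1/293277) = 475/293277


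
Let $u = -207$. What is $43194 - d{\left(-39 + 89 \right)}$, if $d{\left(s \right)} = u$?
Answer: $43401$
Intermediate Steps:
$d{\left(s \right)} = -207$
$43194 - d{\left(-39 + 89 \right)} = 43194 - -207 = 43194 + 207 = 43401$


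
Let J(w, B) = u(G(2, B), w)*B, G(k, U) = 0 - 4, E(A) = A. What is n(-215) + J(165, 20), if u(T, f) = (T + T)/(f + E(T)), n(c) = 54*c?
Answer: -1869370/161 ≈ -11611.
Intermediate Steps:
G(k, U) = -4
u(T, f) = 2*T/(T + f) (u(T, f) = (T + T)/(f + T) = (2*T)/(T + f) = 2*T/(T + f))
J(w, B) = -8*B/(-4 + w) (J(w, B) = (2*(-4)/(-4 + w))*B = (-8/(-4 + w))*B = -8*B/(-4 + w))
n(-215) + J(165, 20) = 54*(-215) - 8*20/(-4 + 165) = -11610 - 8*20/161 = -11610 - 8*20*1/161 = -11610 - 160/161 = -1869370/161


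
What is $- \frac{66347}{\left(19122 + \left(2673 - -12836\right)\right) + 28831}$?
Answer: $- \frac{66347}{63462} \approx -1.0455$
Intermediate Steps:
$- \frac{66347}{\left(19122 + \left(2673 - -12836\right)\right) + 28831} = - \frac{66347}{\left(19122 + \left(2673 + 12836\right)\right) + 28831} = - \frac{66347}{\left(19122 + 15509\right) + 28831} = - \frac{66347}{34631 + 28831} = - \frac{66347}{63462}$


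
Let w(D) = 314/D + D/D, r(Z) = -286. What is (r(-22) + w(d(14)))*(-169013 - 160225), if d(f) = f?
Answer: 86448492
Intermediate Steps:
w(D) = 1 + 314/D (w(D) = 314/D + 1 = 1 + 314/D)
(r(-22) + w(d(14)))*(-169013 - 160225) = (-286 + (314 + 14)/14)*(-169013 - 160225) = (-286 + (1/14)*328)*(-329238) = (-286 + 164/7)*(-329238) = -1838/7*(-329238) = 86448492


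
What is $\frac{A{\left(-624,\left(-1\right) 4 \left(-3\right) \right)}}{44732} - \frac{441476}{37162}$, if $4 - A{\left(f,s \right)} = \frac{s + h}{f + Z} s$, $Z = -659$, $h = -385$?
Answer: $- \frac{3167099200998}{266596267409} \approx -11.88$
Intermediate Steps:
$A{\left(f,s \right)} = 4 - \frac{s \left(-385 + s\right)}{-659 + f}$ ($A{\left(f,s \right)} = 4 - \frac{s - 385}{f - 659} s = 4 - \frac{-385 + s}{-659 + f} s = 4 - \frac{s \left(-385 + s\right)}{-659 + f}$)
$\frac{A{\left(-624,\left(-1\right) 4 \left(-3\right) \right)}}{44732} - \frac{441476}{37162} = \frac{\frac{1}{-659 - 624} \left(-2636 - \left(\left(-1\right) 4 \left(-3\right)\right)^{2} + 4 \left(-624\right) + 385 \left(-1\right) 4 \left(-3\right)\right)}{44732} - \frac{441476}{37162} = \frac{-2636 - \left(\left(-4\right) \left(-3\right)\right)^{2} - 2496 + 385 \left(\left(-4\right) \left(-3\right)\right)}{-1283} \cdot \frac{1}{44732} - \frac{220738}{18581} = - \frac{-2636 - 12^{2} - 2496 + 385 \cdot 12}{1283} \cdot \frac{1}{44732} - \frac{220738}{18581} = - \frac{-2636 - 144 - 2496 + 4620}{1283} \cdot \frac{1}{44732} - \frac{220738}{18581} = \left(- \frac{1}{1283}\right) \left(-656\right) \frac{1}{44732} - \frac{220738}{18581} = \frac{656}{1283} \cdot \frac{1}{44732} - \frac{220738}{18581} = \frac{164}{14347789} - \frac{220738}{18581} = - \frac{3167099200998}{266596267409}$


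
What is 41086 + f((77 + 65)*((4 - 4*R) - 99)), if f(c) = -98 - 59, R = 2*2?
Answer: 40929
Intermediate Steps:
R = 4
f(c) = -157
41086 + f((77 + 65)*((4 - 4*R) - 99)) = 41086 - 157 = 40929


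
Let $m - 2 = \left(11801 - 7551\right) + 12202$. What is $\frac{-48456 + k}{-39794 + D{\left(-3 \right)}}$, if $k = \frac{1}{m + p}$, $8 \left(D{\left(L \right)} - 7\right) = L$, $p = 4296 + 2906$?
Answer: $\frac{1146275135}{941210143} \approx 1.2179$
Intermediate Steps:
$m = 16454$ ($m = 2 + \left(\left(11801 - 7551\right) + 12202\right) = 2 + \left(4250 + 12202\right) = 2 + 16452 = 16454$)
$p = 7202$
$D{\left(L \right)} = 7 + \frac{L}{8}$
$k = \frac{1}{23656}$ ($k = \frac{1}{16454 + 7202} = \frac{1}{23656} \approx 4.2273 \cdot 10^{-5}$)
$\frac{-48456 + k}{-39794 + D{\left(-3 \right)}} = \frac{-48456 + \frac{1}{23656}}{-39794 + \left(7 + \frac{1}{8} \left(-3\right)\right)} = - \frac{1146275135}{23656 \left(-39794 + \left(7 - \frac{3}{8}\right)\right)} = - \frac{1146275135}{23656 \left(-39794 + \frac{53}{8}\right)} = - \frac{1146275135}{23656 \left(- \frac{318299}{8}\right)} = \left(- \frac{1146275135}{23656}\right) \left(- \frac{8}{318299}\right) = \frac{1146275135}{941210143}$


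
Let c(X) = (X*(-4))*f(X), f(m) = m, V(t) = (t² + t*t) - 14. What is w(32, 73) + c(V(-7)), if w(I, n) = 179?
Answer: -28045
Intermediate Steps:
V(t) = -14 + 2*t² (V(t) = (t² + t²) - 14 = 2*t² - 14 = -14 + 2*t²)
c(X) = -4*X² (c(X) = (X*(-4))*X = (-4*X)*X = -4*X²)
w(32, 73) + c(V(-7)) = 179 - 4*(-14 + 2*(-7)²)² = 179 - 4*(-14 + 2*49)² = 179 - 4*(-14 + 98)² = 179 - 4*84² = 179 - 4*7056 = 179 - 28224 = -28045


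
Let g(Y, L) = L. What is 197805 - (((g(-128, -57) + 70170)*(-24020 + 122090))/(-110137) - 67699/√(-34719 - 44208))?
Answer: 28661631195/110137 - 67699*I*√78927/78927 ≈ 2.6024e+5 - 240.97*I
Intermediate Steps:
197805 - (((g(-128, -57) + 70170)*(-24020 + 122090))/(-110137) - 67699/√(-34719 - 44208)) = 197805 - (((-57 + 70170)*(-24020 + 122090))/(-110137) - 67699/√(-34719 - 44208)) = 197805 - ((70113*98070)*(-1/110137) - 67699*(-I*√78927/78927)) = 197805 - (6875981910*(-1/110137) - 67699*(-I*√78927/78927)) = 197805 - (-6875981910/110137 - (-67699)*I*√78927/78927) = 197805 - (-6875981910/110137 + 67699*I*√78927/78927) = 197805 + (6875981910/110137 - 67699*I*√78927/78927) = 28661631195/110137 - 67699*I*√78927/78927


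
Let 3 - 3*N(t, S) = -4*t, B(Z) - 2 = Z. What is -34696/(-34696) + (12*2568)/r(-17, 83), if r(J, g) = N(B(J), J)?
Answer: -30797/19 ≈ -1620.9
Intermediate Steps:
B(Z) = 2 + Z
N(t, S) = 1 + 4*t/3 (N(t, S) = 1 - (-4)*t/3 = 1 + 4*t/3)
r(J, g) = 11/3 + 4*J/3 (r(J, g) = 1 + 4*(2 + J)/3 = 1 + (8/3 + 4*J/3) = 11/3 + 4*J/3)
-34696/(-34696) + (12*2568)/r(-17, 83) = -34696/(-34696) + (12*2568)/(11/3 + (4/3)*(-17)) = -34696*(-1/34696) + 30816/(11/3 - 68/3) = 1 + 30816/(-19) = 1 + 30816*(-1/19) = 1 - 30816/19 = -30797/19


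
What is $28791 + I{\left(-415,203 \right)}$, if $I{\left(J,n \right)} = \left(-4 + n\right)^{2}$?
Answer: $68392$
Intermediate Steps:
$28791 + I{\left(-415,203 \right)} = 28791 + \left(-4 + 203\right)^{2} = 28791 + 199^{2} = 28791 + 39601 = 68392$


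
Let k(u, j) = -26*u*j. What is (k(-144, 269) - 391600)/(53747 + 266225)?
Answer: 153884/79993 ≈ 1.9237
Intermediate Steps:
k(u, j) = -26*j*u
(k(-144, 269) - 391600)/(53747 + 266225) = (-26*269*(-144) - 391600)/(53747 + 266225) = (1007136 - 391600)/319972 = 615536*(1/319972) = 153884/79993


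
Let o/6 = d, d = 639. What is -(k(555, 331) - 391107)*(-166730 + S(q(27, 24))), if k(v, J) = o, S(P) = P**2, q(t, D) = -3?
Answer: -64566541833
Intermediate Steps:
o = 3834 (o = 6*639 = 3834)
k(v, J) = 3834
-(k(555, 331) - 391107)*(-166730 + S(q(27, 24))) = -(3834 - 391107)*(-166730 + (-3)**2) = -(-387273)*(-166730 + 9) = -(-387273)*(-166721) = -1*64566541833 = -64566541833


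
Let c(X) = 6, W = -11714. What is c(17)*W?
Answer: -70284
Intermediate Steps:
c(17)*W = 6*(-11714) = -70284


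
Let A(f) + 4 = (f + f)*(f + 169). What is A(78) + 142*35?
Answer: 43498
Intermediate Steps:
A(f) = -4 + 2*f*(169 + f) (A(f) = -4 + (f + f)*(f + 169) = -4 + (2*f)*(169 + f) = -4 + 2*f*(169 + f))
A(78) + 142*35 = (-4 + 2*78² + 338*78) + 142*35 = (-4 + 2*6084 + 26364) + 4970 = (-4 + 12168 + 26364) + 4970 = 38528 + 4970 = 43498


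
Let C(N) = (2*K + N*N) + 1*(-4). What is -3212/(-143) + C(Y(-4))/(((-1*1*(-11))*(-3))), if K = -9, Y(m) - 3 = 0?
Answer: 9805/429 ≈ 22.855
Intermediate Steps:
Y(m) = 3 (Y(m) = 3 + 0 = 3)
C(N) = -22 + N**2 (C(N) = (2*(-9) + N*N) + 1*(-4) = (-18 + N**2) - 4 = -22 + N**2)
-3212/(-143) + C(Y(-4))/(((-1*1*(-11))*(-3))) = -3212/(-143) + (-22 + 3**2)/(((-1*1*(-11))*(-3))) = -3212*(-1/143) + (-22 + 9)/((-1*(-11)*(-3))) = 292/13 - 13/(11*(-3)) = 292/13 - 13/(-33) = 292/13 - 13*(-1/33) = 292/13 + 13/33 = 9805/429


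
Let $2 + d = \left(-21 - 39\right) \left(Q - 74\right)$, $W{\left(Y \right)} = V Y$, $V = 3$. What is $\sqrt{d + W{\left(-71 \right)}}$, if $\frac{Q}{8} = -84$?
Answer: $\sqrt{44545} \approx 211.06$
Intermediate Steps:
$W{\left(Y \right)} = 3 Y$
$Q = -672$ ($Q = 8 \left(-84\right) = -672$)
$d = 44758$ ($d = -2 + \left(-21 - 39\right) \left(-672 - 74\right) = -2 - -44760 = -2 + 44760 = 44758$)
$\sqrt{d + W{\left(-71 \right)}} = \sqrt{44758 + 3 \left(-71\right)} = \sqrt{44758 - 213} = \sqrt{44545}$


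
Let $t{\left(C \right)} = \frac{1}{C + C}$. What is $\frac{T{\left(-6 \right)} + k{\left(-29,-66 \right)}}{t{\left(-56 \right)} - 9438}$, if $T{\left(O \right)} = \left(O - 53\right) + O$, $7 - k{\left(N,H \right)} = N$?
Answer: $\frac{3248}{1057057} \approx 0.0030727$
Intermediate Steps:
$t{\left(C \right)} = \frac{1}{2 C}$
$k{\left(N,H \right)} = 7 - N$
$T{\left(O \right)} = -53 + 2 O$ ($T{\left(O \right)} = \left(-53 + O\right) + O = -53 + 2 O$)
$\frac{T{\left(-6 \right)} + k{\left(-29,-66 \right)}}{t{\left(-56 \right)} - 9438} = \frac{\left(-53 + 2 \left(-6\right)\right) + \left(7 - -29\right)}{\frac{1}{2 \left(-56\right)} - 9438} = \frac{\left(-53 - 12\right) + \left(7 + 29\right)}{\frac{1}{2} \left(- \frac{1}{56}\right) - 9438} = \frac{-65 + 36}{- \frac{1}{112} - 9438} = - \frac{29}{- \frac{1057057}{112}} = \left(-29\right) \left(- \frac{112}{1057057}\right) = \frac{3248}{1057057}$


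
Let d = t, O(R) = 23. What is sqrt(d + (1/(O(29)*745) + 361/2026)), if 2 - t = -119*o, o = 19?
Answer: 7*sqrt(55663406230375090)/34715510 ≈ 47.573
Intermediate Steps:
t = 2263 (t = 2 - (-119)*19 = 2 - 1*(-2261) = 2 + 2261 = 2263)
d = 2263
sqrt(d + (1/(O(29)*745) + 361/2026)) = sqrt(2263 + (1/(23*745) + 361/2026)) = sqrt(2263 + ((1/23)*(1/745) + 361*(1/2026))) = sqrt(2263 + (1/17135 + 361/2026)) = sqrt(2263 + 6187761/34715510) = sqrt(78567386891/34715510) = 7*sqrt(55663406230375090)/34715510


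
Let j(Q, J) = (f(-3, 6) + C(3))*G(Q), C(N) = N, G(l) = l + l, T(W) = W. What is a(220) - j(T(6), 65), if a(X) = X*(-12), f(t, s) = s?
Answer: -2748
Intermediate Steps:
G(l) = 2*l
a(X) = -12*X
j(Q, J) = 18*Q (j(Q, J) = (6 + 3)*(2*Q) = 9*(2*Q) = 18*Q)
a(220) - j(T(6), 65) = -12*220 - 18*6 = -2640 - 1*108 = -2640 - 108 = -2748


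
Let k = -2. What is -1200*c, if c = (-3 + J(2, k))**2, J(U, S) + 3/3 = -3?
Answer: -58800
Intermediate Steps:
J(U, S) = -4 (J(U, S) = -1 - 3 = -4)
c = 49 (c = (-3 - 4)**2 = (-7)**2 = 49)
-1200*c = -1200*49 = -58800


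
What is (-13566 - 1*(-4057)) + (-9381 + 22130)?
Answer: 3240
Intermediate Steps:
(-13566 - 1*(-4057)) + (-9381 + 22130) = (-13566 + 4057) + 12749 = -9509 + 12749 = 3240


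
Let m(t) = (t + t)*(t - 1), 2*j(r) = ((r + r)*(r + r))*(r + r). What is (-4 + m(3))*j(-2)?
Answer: -256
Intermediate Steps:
j(r) = 4*r**3 (j(r) = (((r + r)*(r + r))*(r + r))/2 = (((2*r)*(2*r))*(2*r))/2 = ((4*r**2)*(2*r))/2 = (8*r**3)/2 = 4*r**3)
m(t) = 2*t*(-1 + t) (m(t) = (2*t)*(-1 + t) = 2*t*(-1 + t))
(-4 + m(3))*j(-2) = (-4 + 2*3*(-1 + 3))*(4*(-2)**3) = (-4 + 2*3*2)*(4*(-8)) = (-4 + 12)*(-32) = 8*(-32) = -256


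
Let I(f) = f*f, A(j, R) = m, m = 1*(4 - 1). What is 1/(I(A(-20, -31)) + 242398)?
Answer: 1/242407 ≈ 4.1253e-6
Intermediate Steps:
m = 3 (m = 1*3 = 3)
A(j, R) = 3
I(f) = f²
1/(I(A(-20, -31)) + 242398) = 1/(3² + 242398) = 1/(9 + 242398) = 1/242407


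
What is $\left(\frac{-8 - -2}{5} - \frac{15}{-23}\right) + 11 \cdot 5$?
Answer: $\frac{6262}{115} \approx 54.452$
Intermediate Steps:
$\left(\frac{-8 - -2}{5} - \frac{15}{-23}\right) + 11 \cdot 5 = \left(\left(-8 + 2\right) \frac{1}{5} - - \frac{15}{23}\right) + 55 = \left(\left(-6\right) \frac{1}{5} + \frac{15}{23}\right) + 55 = \left(- \frac{6}{5} + \frac{15}{23}\right) + 55 = - \frac{63}{115} + 55 = \frac{6262}{115}$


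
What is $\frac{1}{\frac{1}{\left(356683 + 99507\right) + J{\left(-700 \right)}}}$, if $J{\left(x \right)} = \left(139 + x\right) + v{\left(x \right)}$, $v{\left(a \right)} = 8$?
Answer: $455637$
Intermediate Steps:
$J{\left(x \right)} = 147 + x$ ($J{\left(x \right)} = \left(139 + x\right) + 8 = 147 + x$)
$\frac{1}{\frac{1}{\left(356683 + 99507\right) + J{\left(-700 \right)}}} = \frac{1}{\frac{1}{\left(356683 + 99507\right) + \left(147 - 700\right)}} = \frac{1}{\frac{1}{456190 - 553}} = \frac{1}{\frac{1}{455637}} = 455637$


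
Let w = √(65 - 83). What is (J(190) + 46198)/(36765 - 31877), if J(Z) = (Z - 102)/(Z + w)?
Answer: 417149021/44136196 - 33*I*√2/22068098 ≈ 9.4514 - 2.1148e-6*I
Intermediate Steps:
w = 3*I*√2 (w = √(-18) = 3*I*√2 ≈ 4.2426*I)
J(Z) = (-102 + Z)/(Z + 3*I*√2) (J(Z) = (Z - 102)/(Z + 3*I*√2) = (-102 + Z)/(Z + 3*I*√2))
(J(190) + 46198)/(36765 - 31877) = ((-102 + 190)/(190 + 3*I*√2) + 46198)/(36765 - 31877) = (88/(190 + 3*I*√2) + 46198)/4888 = (88/(190 + 3*I*√2) + 46198)*(1/4888) = (46198 + 88/(190 + 3*I*√2))*(1/4888) = 23099/2444 + 11/(611*(190 + 3*I*√2))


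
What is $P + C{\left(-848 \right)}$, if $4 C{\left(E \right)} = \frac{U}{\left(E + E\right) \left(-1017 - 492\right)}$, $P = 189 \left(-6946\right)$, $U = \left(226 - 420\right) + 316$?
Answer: $- \frac{6719572847171}{5118528} \approx -1.3128 \cdot 10^{6}$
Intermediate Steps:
$U = 122$ ($U = -194 + 316 = 122$)
$P = -1312794$
$C{\left(E \right)} = - \frac{61}{6036 E}$ ($C{\left(E \right)} = \frac{122 \frac{1}{\left(E + E\right) \left(-1017 - 492\right)}}{4} = \frac{122 \frac{1}{2 E \left(-1509\right)}}{4} = \frac{122 \frac{1}{\left(-3018\right) E}}{4} = \frac{122 \left(- \frac{1}{3018 E}\right)}{4} = \frac{\left(- \frac{61}{1509}\right) \frac{1}{E}}{4} = - \frac{61}{6036 E}$)
$P + C{\left(-848 \right)} = -1312794 - \frac{61}{6036 \left(-848\right)} = -1312794 - - \frac{61}{5118528} = -1312794 + \frac{61}{5118528} = - \frac{6719572847171}{5118528}$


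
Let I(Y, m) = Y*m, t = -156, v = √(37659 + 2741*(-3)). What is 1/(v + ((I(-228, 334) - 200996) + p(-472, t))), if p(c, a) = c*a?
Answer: -50879/10354683205 - √7359/20709366410 ≈ -4.9178e-6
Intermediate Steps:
v = 2*√7359 (v = √(37659 - 8223) = √29436 = 2*√7359 ≈ 171.57)
p(c, a) = a*c
1/(v + ((I(-228, 334) - 200996) + p(-472, t))) = 1/(2*√7359 + ((-228*334 - 200996) - 156*(-472))) = 1/(2*√7359 + ((-76152 - 200996) + 73632)) = 1/(2*√7359 + (-277148 + 73632)) = 1/(2*√7359 - 203516) = 1/(-203516 + 2*√7359)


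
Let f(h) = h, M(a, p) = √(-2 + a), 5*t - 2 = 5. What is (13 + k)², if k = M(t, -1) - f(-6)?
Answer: (95 + I*√15)²/25 ≈ 360.4 + 29.435*I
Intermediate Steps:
t = 7/5 (t = ⅖ + (⅕)*5 = ⅖ + 1 = 7/5 ≈ 1.4000)
k = 6 + I*√15/5 (k = √(-2 + 7/5) - 1*(-6) = √(-⅗) + 6 = I*√15/5 + 6 = 6 + I*√15/5 ≈ 6.0 + 0.7746*I)
(13 + k)² = (13 + (6 + I*√15/5))² = (19 + I*√15/5)²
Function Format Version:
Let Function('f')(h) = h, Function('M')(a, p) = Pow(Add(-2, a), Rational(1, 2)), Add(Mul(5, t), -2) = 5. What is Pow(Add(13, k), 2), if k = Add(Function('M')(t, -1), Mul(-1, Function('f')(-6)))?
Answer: Mul(Rational(1, 25), Pow(Add(95, Mul(I, Pow(15, Rational(1, 2)))), 2)) ≈ Add(360.40, Mul(29.435, I))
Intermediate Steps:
t = Rational(7, 5) (t = Add(Rational(2, 5), Mul(Rational(1, 5), 5)) = Add(Rational(2, 5), 1) = Rational(7, 5) ≈ 1.4000)
k = Add(6, Mul(Rational(1, 5), I, Pow(15, Rational(1, 2)))) (k = Add(Pow(Add(-2, Rational(7, 5)), Rational(1, 2)), Mul(-1, -6)) = Add(Pow(Rational(-3, 5), Rational(1, 2)), 6) = Add(Mul(Rational(1, 5), I, Pow(15, Rational(1, 2))), 6) = Add(6, Mul(Rational(1, 5), I, Pow(15, Rational(1, 2)))) ≈ Add(6.0000, Mul(0.77460, I)))
Pow(Add(13, k), 2) = Pow(Add(13, Add(6, Mul(Rational(1, 5), I, Pow(15, Rational(1, 2))))), 2) = Pow(Add(19, Mul(Rational(1, 5), I, Pow(15, Rational(1, 2)))), 2)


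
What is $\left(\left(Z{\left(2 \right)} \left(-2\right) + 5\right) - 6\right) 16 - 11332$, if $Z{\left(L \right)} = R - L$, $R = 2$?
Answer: $-11348$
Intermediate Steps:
$Z{\left(L \right)} = 2 - L$
$\left(\left(Z{\left(2 \right)} \left(-2\right) + 5\right) - 6\right) 16 - 11332 = \left(\left(\left(2 - 2\right) \left(-2\right) + 5\right) - 6\right) 16 - 11332 = \left(\left(0 \left(-2\right) + 5\right) - 6\right) 16 - 11332 = \left(\left(0 + 5\right) - 6\right) 16 - 11332 = \left(5 - 6\right) 16 - 11332 = \left(-1\right) 16 - 11332 = -16 - 11332 = -11348$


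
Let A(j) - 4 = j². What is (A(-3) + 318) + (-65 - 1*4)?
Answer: 262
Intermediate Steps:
A(j) = 4 + j²
(A(-3) + 318) + (-65 - 1*4) = ((4 + (-3)²) + 318) + (-65 - 1*4) = ((4 + 9) + 318) + (-65 - 4) = (13 + 318) - 69 = 331 - 69 = 262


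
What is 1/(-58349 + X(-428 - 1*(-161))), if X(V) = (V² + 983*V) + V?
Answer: -1/249788 ≈ -4.0034e-6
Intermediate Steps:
X(V) = V² + 984*V
1/(-58349 + X(-428 - 1*(-161))) = 1/(-58349 + (-428 - 1*(-161))*(984 + (-428 - 1*(-161)))) = 1/(-58349 + (-428 + 161)*(984 + (-428 + 161))) = 1/(-58349 - 267*(984 - 267)) = 1/(-58349 - 267*717) = 1/(-58349 - 191439) = 1/(-249788) = -1/249788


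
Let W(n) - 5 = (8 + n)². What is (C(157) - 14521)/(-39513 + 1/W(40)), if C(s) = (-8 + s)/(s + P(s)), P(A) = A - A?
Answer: 1315926808/3580994003 ≈ 0.36748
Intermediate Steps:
P(A) = 0
W(n) = 5 + (8 + n)²
C(s) = (-8 + s)/s (C(s) = (-8 + s)/(s + 0) = (-8 + s)/s)
(C(157) - 14521)/(-39513 + 1/W(40)) = ((-8 + 157)/157 - 14521)/(-39513 + 1/(5 + (8 + 40)²)) = ((1/157)*149 - 14521)/(-39513 + 1/(5 + 48²)) = (149/157 - 14521)/(-39513 + 1/(5 + 2304)) = -2279648/(157*(-39513 + 1/2309)) = -2279648/(157*(-91235516/2309)) = -2279648/157*(-2309/91235516) = 1315926808/3580994003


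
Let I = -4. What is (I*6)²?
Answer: 576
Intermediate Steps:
(I*6)² = (-4*6)² = (-24)² = 576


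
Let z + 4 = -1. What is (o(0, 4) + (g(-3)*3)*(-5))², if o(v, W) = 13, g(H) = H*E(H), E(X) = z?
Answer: 44944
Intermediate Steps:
z = -5 (z = -4 - 1 = -5)
E(X) = -5
g(H) = -5*H (g(H) = H*(-5) = -5*H)
(o(0, 4) + (g(-3)*3)*(-5))² = (13 + (-5*(-3)*3)*(-5))² = (13 + (15*3)*(-5))² = (13 + 45*(-5))² = (13 - 225)² = (-212)² = 44944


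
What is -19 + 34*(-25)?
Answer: -869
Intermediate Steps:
-19 + 34*(-25) = -19 - 850 = -869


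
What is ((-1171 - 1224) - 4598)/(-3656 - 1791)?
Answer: 6993/5447 ≈ 1.2838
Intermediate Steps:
((-1171 - 1224) - 4598)/(-3656 - 1791) = (-2395 - 4598)/(-5447) = -6993*(-1/5447) = 6993/5447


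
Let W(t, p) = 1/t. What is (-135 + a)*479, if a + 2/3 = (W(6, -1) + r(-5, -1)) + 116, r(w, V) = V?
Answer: -19639/2 ≈ -9819.5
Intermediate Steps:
a = 229/2 (a = -⅔ + ((1/6 - 1) + 116) = -⅔ + ((⅙ - 1) + 116) = -⅔ + (-⅚ + 116) = -⅔ + 691/6 = 229/2 ≈ 114.50)
(-135 + a)*479 = (-135 + 229/2)*479 = -41/2*479 = -19639/2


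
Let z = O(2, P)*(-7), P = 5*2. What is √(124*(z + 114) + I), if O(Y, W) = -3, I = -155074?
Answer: I*√138334 ≈ 371.93*I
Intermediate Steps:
P = 10
z = 21 (z = -3*(-7) = 21)
√(124*(z + 114) + I) = √(124*(21 + 114) - 155074) = √(124*135 - 155074) = √(16740 - 155074) = √(-138334) = I*√138334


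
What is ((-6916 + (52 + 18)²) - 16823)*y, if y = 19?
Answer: -357941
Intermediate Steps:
((-6916 + (52 + 18)²) - 16823)*y = ((-6916 + (52 + 18)²) - 16823)*19 = ((-6916 + 70²) - 16823)*19 = ((-6916 + 4900) - 16823)*19 = (-2016 - 16823)*19 = -18839*19 = -357941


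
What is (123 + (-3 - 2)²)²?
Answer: 21904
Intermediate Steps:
(123 + (-3 - 2)²)² = (123 + (-5)²)² = (123 + 25)² = 148² = 21904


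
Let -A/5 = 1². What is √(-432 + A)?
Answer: I*√437 ≈ 20.905*I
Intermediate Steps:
A = -5 (A = -5*1² = -5*1 = -5)
√(-432 + A) = √(-432 - 5) = √(-437) = I*√437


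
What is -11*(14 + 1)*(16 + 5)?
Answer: -3465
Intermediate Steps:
-11*(14 + 1)*(16 + 5) = -165*21 = -11*315 = -3465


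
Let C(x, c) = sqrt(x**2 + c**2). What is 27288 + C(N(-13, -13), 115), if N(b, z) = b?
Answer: 27288 + sqrt(13394) ≈ 27404.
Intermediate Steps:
C(x, c) = sqrt(c**2 + x**2)
27288 + C(N(-13, -13), 115) = 27288 + sqrt(115**2 + (-13)**2) = 27288 + sqrt(13225 + 169) = 27288 + sqrt(13394)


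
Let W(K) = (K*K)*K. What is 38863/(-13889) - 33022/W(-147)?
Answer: -122990570791/44118727947 ≈ -2.7877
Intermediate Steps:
W(K) = K³ (W(K) = K²*K = K³)
38863/(-13889) - 33022/W(-147) = 38863/(-13889) - 33022/((-147)³) = 38863*(-1/13889) - 33022/(-3176523) = -38863/13889 - 33022*(-1/3176523) = -38863/13889 + 33022/3176523 = -122990570791/44118727947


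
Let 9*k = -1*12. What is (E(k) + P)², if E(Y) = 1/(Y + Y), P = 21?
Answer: 27225/64 ≈ 425.39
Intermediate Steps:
k = -4/3 (k = (-1*12)/9 = (⅑)*(-12) = -4/3 ≈ -1.3333)
E(Y) = 1/(2*Y)
(E(k) + P)² = (1/(2*(-4/3)) + 21)² = ((½)*(-¾) + 21)² = (-3/8 + 21)² = (165/8)² = 27225/64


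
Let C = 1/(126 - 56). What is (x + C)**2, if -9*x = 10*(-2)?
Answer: 1985281/396900 ≈ 5.0020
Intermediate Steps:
x = 20/9 (x = -10*(-2)/9 = -1/9*(-20) = 20/9 ≈ 2.2222)
C = 1/70 ≈ 0.014286
(x + C)**2 = (20/9 + 1/70)**2 = (1409/630)**2 = 1985281/396900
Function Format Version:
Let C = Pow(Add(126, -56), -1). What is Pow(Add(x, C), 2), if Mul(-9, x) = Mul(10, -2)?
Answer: Rational(1985281, 396900) ≈ 5.0020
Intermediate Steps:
x = Rational(20, 9) (x = Mul(Rational(-1, 9), Mul(10, -2)) = Mul(Rational(-1, 9), -20) = Rational(20, 9) ≈ 2.2222)
C = Rational(1, 70) (C = Pow(70, -1) = Rational(1, 70) ≈ 0.014286)
Pow(Add(x, C), 2) = Pow(Add(Rational(20, 9), Rational(1, 70)), 2) = Pow(Rational(1409, 630), 2) = Rational(1985281, 396900)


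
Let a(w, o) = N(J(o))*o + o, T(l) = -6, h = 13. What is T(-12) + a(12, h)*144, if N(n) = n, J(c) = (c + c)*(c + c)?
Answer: 1267338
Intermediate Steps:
J(c) = 4*c**2 (J(c) = (2*c)*(2*c) = 4*c**2)
a(w, o) = o + 4*o**3 (a(w, o) = (4*o**2)*o + o = 4*o**3 + o = o + 4*o**3)
T(-12) + a(12, h)*144 = -6 + (13 + 4*13**3)*144 = -6 + (13 + 4*2197)*144 = -6 + (13 + 8788)*144 = -6 + 8801*144 = -6 + 1267344 = 1267338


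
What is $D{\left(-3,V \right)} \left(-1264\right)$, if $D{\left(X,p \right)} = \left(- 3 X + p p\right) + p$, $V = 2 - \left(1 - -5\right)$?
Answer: $-26544$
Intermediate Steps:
$V = -4$ ($V = 2 - \left(1 + 5\right) = 2 - 6 = -4$)
$D{\left(X,p \right)} = p + p^{2} - 3 X$ ($D{\left(X,p \right)} = \left(- 3 X + p^{2}\right) + p = \left(p^{2} - 3 X\right) + p = p + p^{2} - 3 X$)
$D{\left(-3,V \right)} \left(-1264\right) = \left(-4 + \left(-4\right)^{2} - -9\right) \left(-1264\right) = \left(-4 + 16 + 9\right) \left(-1264\right) = 21 \left(-1264\right) = -26544$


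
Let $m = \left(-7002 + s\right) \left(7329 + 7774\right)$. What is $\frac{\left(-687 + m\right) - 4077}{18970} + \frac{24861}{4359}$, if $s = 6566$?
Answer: $- \frac{4708794513}{13781705} \approx -341.67$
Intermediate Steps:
$m = -6584908$ ($m = \left(-7002 + 6566\right) \left(7329 + 7774\right) = \left(-436\right) 15103 = -6584908$)
$\frac{\left(-687 + m\right) - 4077}{18970} + \frac{24861}{4359} = \frac{\left(-687 - 6584908\right) - 4077}{18970} + \frac{24861}{4359} = \left(-6585595 - 4077\right) \frac{1}{18970} + 24861 \cdot \frac{1}{4359} = \left(-6589672\right) \frac{1}{18970} + \frac{8287}{1453} = - \frac{3294836}{9485} + \frac{8287}{1453} = - \frac{4708794513}{13781705}$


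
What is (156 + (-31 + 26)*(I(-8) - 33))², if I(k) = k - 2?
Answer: 137641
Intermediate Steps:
I(k) = -2 + k
(156 + (-31 + 26)*(I(-8) - 33))² = (156 + (-31 + 26)*((-2 - 8) - 33))² = (156 - 5*(-10 - 33))² = (156 - 5*(-43))² = (156 + 215)² = 371² = 137641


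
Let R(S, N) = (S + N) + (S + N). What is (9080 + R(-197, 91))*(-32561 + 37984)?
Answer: 48091164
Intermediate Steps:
R(S, N) = 2*N + 2*S (R(S, N) = (N + S) + (N + S) = 2*N + 2*S)
(9080 + R(-197, 91))*(-32561 + 37984) = (9080 + (2*91 + 2*(-197)))*(-32561 + 37984) = (9080 + (182 - 394))*5423 = (9080 - 212)*5423 = 8868*5423 = 48091164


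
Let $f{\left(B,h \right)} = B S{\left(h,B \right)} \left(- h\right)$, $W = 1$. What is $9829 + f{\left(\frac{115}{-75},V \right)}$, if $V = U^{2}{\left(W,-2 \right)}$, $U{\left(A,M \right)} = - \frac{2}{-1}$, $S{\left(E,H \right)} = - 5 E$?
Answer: $\frac{29119}{3} \approx 9706.3$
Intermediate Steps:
$U{\left(A,M \right)} = 2$ ($U{\left(A,M \right)} = \left(-2\right) \left(-1\right) = 2$)
$V = 4$ ($V = 2^{2} = 4$)
$f{\left(B,h \right)} = 5 B h^{2}$ ($f{\left(B,h \right)} = B \left(- 5 h\right) \left(- h\right) = - 5 B h \left(- h\right) = 5 B h^{2}$)
$9829 + f{\left(\frac{115}{-75},V \right)} = 9829 + 5 \frac{115}{-75} \cdot 4^{2} = 9829 + 5 \cdot 115 \left(- \frac{1}{75}\right) 16 = 9829 + 5 \left(- \frac{23}{15}\right) 16 = 9829 - \frac{368}{3} = \frac{29119}{3}$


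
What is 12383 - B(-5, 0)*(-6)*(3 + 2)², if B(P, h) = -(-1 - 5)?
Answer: 13283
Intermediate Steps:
B(P, h) = 6 (B(P, h) = -1*(-6) = 6)
12383 - B(-5, 0)*(-6)*(3 + 2)² = 12383 - 6*(-6)*(3 + 2)² = 12383 - (-36)*5² = 12383 - (-36)*25 = 12383 - 1*(-900) = 12383 + 900 = 13283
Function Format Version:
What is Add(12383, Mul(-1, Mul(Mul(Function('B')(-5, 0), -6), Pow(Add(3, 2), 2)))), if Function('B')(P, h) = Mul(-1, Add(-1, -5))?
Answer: 13283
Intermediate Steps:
Function('B')(P, h) = 6 (Function('B')(P, h) = Mul(-1, -6) = 6)
Add(12383, Mul(-1, Mul(Mul(Function('B')(-5, 0), -6), Pow(Add(3, 2), 2)))) = Add(12383, Mul(-1, Mul(Mul(6, -6), Pow(Add(3, 2), 2)))) = Add(12383, Mul(-1, Mul(-36, Pow(5, 2)))) = Add(12383, Mul(-1, Mul(-36, 25))) = Add(12383, Mul(-1, -900)) = Add(12383, 900) = 13283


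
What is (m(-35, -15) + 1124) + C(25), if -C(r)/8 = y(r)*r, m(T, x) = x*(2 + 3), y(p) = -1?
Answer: 1249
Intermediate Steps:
m(T, x) = 5*x (m(T, x) = x*5 = 5*x)
C(r) = 8*r (C(r) = -(-8)*r = 8*r)
(m(-35, -15) + 1124) + C(25) = (5*(-15) + 1124) + 8*25 = (-75 + 1124) + 200 = 1049 + 200 = 1249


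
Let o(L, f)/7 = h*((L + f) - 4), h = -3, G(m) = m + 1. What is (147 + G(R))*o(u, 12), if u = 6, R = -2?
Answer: -42924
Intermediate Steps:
G(m) = 1 + m
o(L, f) = 84 - 21*L - 21*f (o(L, f) = 7*(-3*((L + f) - 4)) = 7*(-3*(-4 + L + f)) = 7*(12 - 3*L - 3*f) = 84 - 21*L - 21*f)
(147 + G(R))*o(u, 12) = (147 + (1 - 2))*(84 - 21*6 - 21*12) = (147 - 1)*(84 - 126 - 252) = 146*(-294) = -42924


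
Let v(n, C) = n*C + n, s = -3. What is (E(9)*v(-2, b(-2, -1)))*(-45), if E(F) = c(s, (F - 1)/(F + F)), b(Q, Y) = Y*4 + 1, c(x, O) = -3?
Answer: 540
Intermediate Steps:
b(Q, Y) = 1 + 4*Y (b(Q, Y) = 4*Y + 1 = 1 + 4*Y)
v(n, C) = n + C*n (v(n, C) = C*n + n = n + C*n)
E(F) = -3
(E(9)*v(-2, b(-2, -1)))*(-45) = -(-6)*(1 + (1 + 4*(-1)))*(-45) = -(-6)*(1 + (1 - 4))*(-45) = -(-6)*(1 - 3)*(-45) = -(-6)*(-2)*(-45) = -3*4*(-45) = -12*(-45) = 540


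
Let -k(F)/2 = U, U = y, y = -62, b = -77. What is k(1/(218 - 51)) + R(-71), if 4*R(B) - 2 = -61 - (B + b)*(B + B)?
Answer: -20579/4 ≈ -5144.8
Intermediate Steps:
U = -62
R(B) = -59/4 - B*(-77 + B)/2 (R(B) = ½ + (-61 - (B - 77)*(B + B))/4 = ½ + (-61 - (-77 + B)*2*B)/4 = ½ + (-61 - 2*B*(-77 + B))/4 = ½ + (-61/4 - B*(-77 + B)/2) = -59/4 - B*(-77 + B)/2)
k(F) = 124 (k(F) = -2*(-62) = 124)
k(1/(218 - 51)) + R(-71) = 124 + (-59/4 - ½*(-71)² + (77/2)*(-71)) = 124 + (-59/4 - ½*5041 - 5467/2) = 124 + (-59/4 - 5041/2 - 5467/2) = 124 - 21075/4 = -20579/4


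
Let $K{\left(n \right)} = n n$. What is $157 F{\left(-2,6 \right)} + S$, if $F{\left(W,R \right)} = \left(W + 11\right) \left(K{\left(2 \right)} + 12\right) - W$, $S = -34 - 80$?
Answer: $22808$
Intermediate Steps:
$K{\left(n \right)} = n^{2}$
$S = -114$ ($S = -34 - 80 = -114$)
$F{\left(W,R \right)} = 176 + 15 W$ ($F{\left(W,R \right)} = \left(W + 11\right) \left(2^{2} + 12\right) - W = \left(11 + W\right) \left(4 + 12\right) - W = \left(11 + W\right) 16 - W = \left(176 + 16 W\right) - W = 176 + 15 W$)
$157 F{\left(-2,6 \right)} + S = 157 \left(176 + 15 \left(-2\right)\right) - 114 = 157 \left(176 - 30\right) - 114 = 157 \cdot 146 - 114 = 22922 - 114 = 22808$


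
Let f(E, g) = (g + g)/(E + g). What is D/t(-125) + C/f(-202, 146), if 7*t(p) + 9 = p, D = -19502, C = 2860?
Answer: 2300081/4891 ≈ 470.27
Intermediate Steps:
t(p) = -9/7 + p/7
f(E, g) = 2*g/(E + g) (f(E, g) = (2*g)/(E + g) = 2*g/(E + g))
D/t(-125) + C/f(-202, 146) = -19502/(-9/7 + (⅐)*(-125)) + 2860/((2*146/(-202 + 146))) = -19502/(-9/7 - 125/7) + 2860/((2*146/(-56))) = -19502/(-134/7) + 2860/((2*146*(-1/56))) = -19502*(-7/134) + 2860/(-73/14) = 68257/67 + 2860*(-14/73) = 68257/67 - 40040/73 = 2300081/4891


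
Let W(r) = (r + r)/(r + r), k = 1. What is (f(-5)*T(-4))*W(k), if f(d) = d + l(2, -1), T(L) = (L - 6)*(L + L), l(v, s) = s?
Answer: -480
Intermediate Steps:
T(L) = 2*L*(-6 + L) (T(L) = (-6 + L)*(2*L) = 2*L*(-6 + L))
f(d) = -1 + d (f(d) = d - 1 = -1 + d)
W(r) = 1 (W(r) = (2*r)/((2*r)) = (2*r)*(1/(2*r)) = 1)
(f(-5)*T(-4))*W(k) = ((-1 - 5)*(2*(-4)*(-6 - 4)))*1 = -12*(-4)*(-10)*1 = -6*80*1 = -480*1 = -480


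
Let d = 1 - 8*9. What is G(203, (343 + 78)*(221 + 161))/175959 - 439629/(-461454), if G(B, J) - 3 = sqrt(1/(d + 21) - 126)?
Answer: 1227905771/1288841022 + I*sqrt(12602)/1759590 ≈ 0.95272 + 6.3798e-5*I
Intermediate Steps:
d = -71 (d = 1 - 72 = -71)
G(B, J) = 3 + I*sqrt(12602)/10 (G(B, J) = 3 + sqrt(1/(-71 + 21) - 126) = 3 + sqrt(1/(-50) - 126) = 3 + sqrt(-1/50 - 126) = 3 + sqrt(-6301/50) = 3 + I*sqrt(12602)/10)
G(203, (343 + 78)*(221 + 161))/175959 - 439629/(-461454) = (3 + I*sqrt(12602)/10)/175959 - 439629/(-461454) = (3 + I*sqrt(12602)/10)*(1/175959) - 439629*(-1/461454) = (1/58653 + I*sqrt(12602)/1759590) + 146543/153818 = 1227905771/1288841022 + I*sqrt(12602)/1759590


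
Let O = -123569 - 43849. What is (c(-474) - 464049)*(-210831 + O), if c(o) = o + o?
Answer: 175884650253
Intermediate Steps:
O = -167418
c(o) = 2*o
(c(-474) - 464049)*(-210831 + O) = (2*(-474) - 464049)*(-210831 - 167418) = (-948 - 464049)*(-378249) = -464997*(-378249) = 175884650253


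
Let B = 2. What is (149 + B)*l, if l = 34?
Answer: 5134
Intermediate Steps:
(149 + B)*l = (149 + 2)*34 = 151*34 = 5134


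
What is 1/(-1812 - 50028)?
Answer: -1/51840 ≈ -1.9290e-5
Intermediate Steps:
1/(-1812 - 50028) = 1/(-51840) = -1/51840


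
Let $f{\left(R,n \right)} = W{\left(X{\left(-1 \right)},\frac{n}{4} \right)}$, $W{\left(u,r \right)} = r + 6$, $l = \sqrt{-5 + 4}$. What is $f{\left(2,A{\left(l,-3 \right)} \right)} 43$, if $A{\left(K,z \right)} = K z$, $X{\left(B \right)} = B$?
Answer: $258 - \frac{129 i}{4} \approx 258.0 - 32.25 i$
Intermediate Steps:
$l = i$ ($l = \sqrt{-1} = i \approx 1.0 i$)
$W{\left(u,r \right)} = 6 + r$
$f{\left(R,n \right)} = 6 + \frac{n}{4}$
$f{\left(2,A{\left(l,-3 \right)} \right)} 43 = \left(6 + \frac{i \left(-3\right)}{4}\right) 43 = \left(6 + \frac{\left(-3\right) i}{4}\right) 43 = \left(6 - \frac{3 i}{4}\right) 43 = 258 - \frac{129 i}{4}$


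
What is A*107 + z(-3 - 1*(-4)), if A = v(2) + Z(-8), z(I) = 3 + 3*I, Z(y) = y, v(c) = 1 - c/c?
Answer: -850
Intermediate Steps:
v(c) = 0 (v(c) = 1 - 1*1 = 1 - 1 = 0)
A = -8 (A = 0 - 8 = -8)
A*107 + z(-3 - 1*(-4)) = -8*107 + (3 + 3*(-3 - 1*(-4))) = -856 + (3 + 3*(-3 + 4)) = -856 + (3 + 3*1) = -856 + (3 + 3) = -856 + 6 = -850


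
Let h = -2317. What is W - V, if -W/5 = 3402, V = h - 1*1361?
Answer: -13332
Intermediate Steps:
V = -3678 (V = -2317 - 1*1361 = -2317 - 1361 = -3678)
W = -17010 (W = -5*3402 = -17010)
W - V = -17010 - 1*(-3678) = -17010 + 3678 = -13332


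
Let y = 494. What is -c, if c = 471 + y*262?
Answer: -129899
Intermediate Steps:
c = 129899 (c = 471 + 494*262 = 471 + 129428 = 129899)
-c = -1*129899 = -129899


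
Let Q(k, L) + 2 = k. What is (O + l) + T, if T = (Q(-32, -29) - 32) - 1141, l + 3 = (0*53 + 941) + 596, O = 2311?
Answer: 2638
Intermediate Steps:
Q(k, L) = -2 + k
l = 1534 (l = -3 + ((0*53 + 941) + 596) = -3 + ((0 + 941) + 596) = -3 + (941 + 596) = -3 + 1537 = 1534)
T = -1207 (T = ((-2 - 32) - 32) - 1141 = (-34 - 32) - 1141 = -66 - 1141 = -1207)
(O + l) + T = (2311 + 1534) - 1207 = 3845 - 1207 = 2638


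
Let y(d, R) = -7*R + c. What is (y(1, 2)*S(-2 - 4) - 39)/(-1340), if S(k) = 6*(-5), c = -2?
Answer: -441/1340 ≈ -0.32910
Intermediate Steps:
S(k) = -30
y(d, R) = -2 - 7*R (y(d, R) = -7*R - 2 = -2 - 7*R)
(y(1, 2)*S(-2 - 4) - 39)/(-1340) = ((-2 - 7*2)*(-30) - 39)/(-1340) = ((-2 - 14)*(-30) - 39)*(-1/1340) = (-16*(-30) - 39)*(-1/1340) = (480 - 39)*(-1/1340) = 441*(-1/1340) = -441/1340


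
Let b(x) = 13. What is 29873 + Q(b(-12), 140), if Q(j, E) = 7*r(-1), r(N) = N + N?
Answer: 29859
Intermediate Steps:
r(N) = 2*N
Q(j, E) = -14 (Q(j, E) = 7*(2*(-1)) = 7*(-2) = -14)
29873 + Q(b(-12), 140) = 29873 - 14 = 29859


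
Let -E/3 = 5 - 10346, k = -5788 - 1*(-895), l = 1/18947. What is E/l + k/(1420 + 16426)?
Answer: 10489749964833/17846 ≈ 5.8779e+8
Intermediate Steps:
l = 1/18947 ≈ 5.2779e-5
k = -4893 (k = -5788 + 895 = -4893)
E = 31023 (E = -3*(5 - 10346) = -3*(-10341) = 31023)
E/l + k/(1420 + 16426) = 31023/(1/18947) - 4893/(1420 + 16426) = 31023*18947 - 4893/17846 = 587792781 - 4893*1/17846 = 587792781 - 4893/17846 = 10489749964833/17846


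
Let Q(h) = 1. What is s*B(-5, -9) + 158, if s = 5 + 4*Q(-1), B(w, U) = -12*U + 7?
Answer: 1193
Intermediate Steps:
B(w, U) = 7 - 12*U
s = 9 (s = 5 + 4*1 = 5 + 4 = 9)
s*B(-5, -9) + 158 = 9*(7 - 12*(-9)) + 158 = 9*(7 + 108) + 158 = 9*115 + 158 = 1035 + 158 = 1193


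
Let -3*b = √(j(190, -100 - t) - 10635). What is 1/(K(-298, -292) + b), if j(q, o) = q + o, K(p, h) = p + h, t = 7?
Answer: -2655/1571726 + 3*I*√2638/1571726 ≈ -0.0016892 + 9.8035e-5*I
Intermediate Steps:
K(p, h) = h + p
j(q, o) = o + q
b = -2*I*√2638/3 (b = -√(((-100 - 1*7) + 190) - 10635)/3 = -√(((-100 - 7) + 190) - 10635)/3 = -√((-107 + 190) - 10635)/3 = -√(83 - 10635)/3 = -2*I*√2638/3 ≈ -34.241*I)
1/(K(-298, -292) + b) = 1/((-292 - 298) - 2*I*√2638/3) = 1/(-590 - 2*I*√2638/3)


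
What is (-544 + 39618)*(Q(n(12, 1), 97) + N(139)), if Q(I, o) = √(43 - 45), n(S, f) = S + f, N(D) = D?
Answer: 5431286 + 39074*I*√2 ≈ 5.4313e+6 + 55259.0*I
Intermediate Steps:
Q(I, o) = I*√2 (Q(I, o) = √(-2) = I*√2)
(-544 + 39618)*(Q(n(12, 1), 97) + N(139)) = (-544 + 39618)*(I*√2 + 139) = 39074*(139 + I*√2) = 5431286 + 39074*I*√2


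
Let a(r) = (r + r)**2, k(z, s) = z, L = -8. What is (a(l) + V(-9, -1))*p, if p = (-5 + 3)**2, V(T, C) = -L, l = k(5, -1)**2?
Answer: 10032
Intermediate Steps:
l = 25 (l = 5**2 = 25)
V(T, C) = 8 (V(T, C) = -1*(-8) = 8)
a(r) = 4*r**2 (a(r) = (2*r)**2 = 4*r**2)
p = 4 (p = (-2)**2 = 4)
(a(l) + V(-9, -1))*p = (4*25**2 + 8)*4 = (4*625 + 8)*4 = (2500 + 8)*4 = 2508*4 = 10032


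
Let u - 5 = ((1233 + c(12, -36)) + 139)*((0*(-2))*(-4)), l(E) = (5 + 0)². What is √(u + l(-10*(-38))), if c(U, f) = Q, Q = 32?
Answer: √30 ≈ 5.4772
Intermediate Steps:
c(U, f) = 32
l(E) = 25 (l(E) = 5² = 25)
u = 5 (u = 5 + ((1233 + 32) + 139)*((0*(-2))*(-4)) = 5 + (1265 + 139)*(0*(-4)) = 5 + 1404*0 = 5 + 0 = 5)
√(u + l(-10*(-38))) = √(5 + 25) = √30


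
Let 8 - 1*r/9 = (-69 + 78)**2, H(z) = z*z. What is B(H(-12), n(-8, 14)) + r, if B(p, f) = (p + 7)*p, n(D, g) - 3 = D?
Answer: 21087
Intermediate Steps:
n(D, g) = 3 + D
H(z) = z**2
r = -657 (r = 72 - 9*(-69 + 78)**2 = 72 - 9*9**2 = 72 - 9*81 = 72 - 729 = -657)
B(p, f) = p*(7 + p) (B(p, f) = (7 + p)*p = p*(7 + p))
B(H(-12), n(-8, 14)) + r = (-12)**2*(7 + (-12)**2) - 657 = 144*(7 + 144) - 657 = 144*151 - 657 = 21744 - 657 = 21087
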